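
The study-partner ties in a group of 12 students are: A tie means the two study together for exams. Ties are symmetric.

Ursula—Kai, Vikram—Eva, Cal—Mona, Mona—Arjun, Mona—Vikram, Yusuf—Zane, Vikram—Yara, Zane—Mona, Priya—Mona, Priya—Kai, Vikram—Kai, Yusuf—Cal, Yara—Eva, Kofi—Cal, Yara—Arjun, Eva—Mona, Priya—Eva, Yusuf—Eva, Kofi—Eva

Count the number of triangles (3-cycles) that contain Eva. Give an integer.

Eva's neighbors: Kofi, Mona, Priya, Vikram, Yara, and Yusuf.
Neighbor pairs that are themselves tied: Eva–Mona–Priya; Eva–Mona–Vikram; Eva–Vikram–Yara. Each forms one triangle with Eva, for 3 in total.

3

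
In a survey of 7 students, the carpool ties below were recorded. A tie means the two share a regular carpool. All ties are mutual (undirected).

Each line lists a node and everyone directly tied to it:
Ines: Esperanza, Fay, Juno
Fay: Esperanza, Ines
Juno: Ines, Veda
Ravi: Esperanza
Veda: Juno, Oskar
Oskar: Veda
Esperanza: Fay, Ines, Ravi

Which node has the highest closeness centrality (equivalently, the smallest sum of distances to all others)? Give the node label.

Ines

Farness (sum of distances to all others) for each node — Esperanza:12, Fay:13, Ines:10, Juno:11, Oskar:19, Ravi:17, Veda:14.
The smallest farness is 10, for Ines, so Ines has the highest closeness.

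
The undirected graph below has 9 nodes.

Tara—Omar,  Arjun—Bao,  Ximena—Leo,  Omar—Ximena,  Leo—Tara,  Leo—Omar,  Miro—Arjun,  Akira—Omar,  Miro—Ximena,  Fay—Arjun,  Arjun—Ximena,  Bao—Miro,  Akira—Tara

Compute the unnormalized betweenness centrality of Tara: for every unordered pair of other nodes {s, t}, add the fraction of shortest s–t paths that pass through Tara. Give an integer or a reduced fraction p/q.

1/2

Pairs whose geodesics pass through Tara — Leo–Akira: 1/2.
All other pairs contribute 0.
Summing the contributions gives betweenness(Tara) = 1/2.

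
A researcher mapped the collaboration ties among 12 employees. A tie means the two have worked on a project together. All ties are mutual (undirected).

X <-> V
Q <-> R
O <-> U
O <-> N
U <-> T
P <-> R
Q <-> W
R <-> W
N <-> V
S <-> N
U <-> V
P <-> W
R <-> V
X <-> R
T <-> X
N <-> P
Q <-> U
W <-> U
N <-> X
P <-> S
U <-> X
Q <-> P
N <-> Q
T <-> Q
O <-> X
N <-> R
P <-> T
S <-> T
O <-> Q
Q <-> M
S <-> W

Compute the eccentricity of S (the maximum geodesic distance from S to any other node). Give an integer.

Distances from S: M:3, N:1, O:2, P:1, Q:2, R:2, T:1, U:2, V:2, W:1, X:2.
The largest is 3 (to M), so the eccentricity of S is 3.

3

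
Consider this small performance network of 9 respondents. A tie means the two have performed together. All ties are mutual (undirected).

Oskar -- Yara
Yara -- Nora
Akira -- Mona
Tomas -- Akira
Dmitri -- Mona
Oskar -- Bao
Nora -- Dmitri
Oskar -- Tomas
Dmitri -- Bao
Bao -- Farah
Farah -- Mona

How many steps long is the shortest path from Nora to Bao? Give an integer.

One shortest route is Nora – Dmitri – Bao, which uses 2 edges, and Nora and Bao are not directly tied, so nothing shorter exists. So d(Nora,Bao) = 2.

2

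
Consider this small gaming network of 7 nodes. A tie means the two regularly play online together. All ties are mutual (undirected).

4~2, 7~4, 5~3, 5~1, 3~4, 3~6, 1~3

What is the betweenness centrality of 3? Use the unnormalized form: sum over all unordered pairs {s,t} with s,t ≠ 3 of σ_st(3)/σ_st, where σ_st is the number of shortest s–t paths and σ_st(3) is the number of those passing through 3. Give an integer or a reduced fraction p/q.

11

Pairs whose geodesics pass through 3 — 4–6: 1; 4–1: 1; 4–5: 1; 2–6: 1; 2–1: 1; 2–5: 1; 7–6: 1; 7–1: 1; 7–5: 1; 6–1: 1; 6–5: 1.
All other pairs contribute 0.
Summing the contributions gives betweenness(3) = 11.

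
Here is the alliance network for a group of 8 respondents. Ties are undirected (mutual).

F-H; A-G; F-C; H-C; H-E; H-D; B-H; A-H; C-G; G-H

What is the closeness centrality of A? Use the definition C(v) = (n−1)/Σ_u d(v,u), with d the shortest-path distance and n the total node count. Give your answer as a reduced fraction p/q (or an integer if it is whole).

Distances from A: B:2, C:2, D:2, E:2, F:2, G:1, H:1. Sum = 12.
n = 8, so closeness = 7/12.

7/12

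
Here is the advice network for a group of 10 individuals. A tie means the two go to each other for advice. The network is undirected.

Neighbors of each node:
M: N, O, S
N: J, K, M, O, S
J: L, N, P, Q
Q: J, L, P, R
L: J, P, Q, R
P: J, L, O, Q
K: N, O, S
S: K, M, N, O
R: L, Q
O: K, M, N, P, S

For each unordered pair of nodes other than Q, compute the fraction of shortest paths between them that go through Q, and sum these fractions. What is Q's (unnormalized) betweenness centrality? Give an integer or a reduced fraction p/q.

7/2

Pairs whose geodesics pass through Q — R–J: 1/2; R–P: 1/2; R–S: 2/4; R–M: 2/4; R–K: 2/4; R–N: 1/2; R–O: 1/2.
All other pairs contribute 0.
Summing the contributions gives betweenness(Q) = 7/2.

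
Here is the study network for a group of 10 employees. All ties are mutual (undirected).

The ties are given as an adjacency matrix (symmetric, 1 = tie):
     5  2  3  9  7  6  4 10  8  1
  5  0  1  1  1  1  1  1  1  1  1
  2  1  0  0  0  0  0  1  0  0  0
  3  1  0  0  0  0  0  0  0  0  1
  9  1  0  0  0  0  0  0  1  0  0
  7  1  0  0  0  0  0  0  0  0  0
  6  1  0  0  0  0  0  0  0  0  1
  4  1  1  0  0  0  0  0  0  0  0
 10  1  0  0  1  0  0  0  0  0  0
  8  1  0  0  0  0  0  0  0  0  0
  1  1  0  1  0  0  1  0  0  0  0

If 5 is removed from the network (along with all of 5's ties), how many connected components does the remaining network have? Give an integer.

5

Without 5, the remaining ties split the others into: {2, 4}; {1, 3, 6}; {9, 10}; {7}; {8}.
That's 5 separate components.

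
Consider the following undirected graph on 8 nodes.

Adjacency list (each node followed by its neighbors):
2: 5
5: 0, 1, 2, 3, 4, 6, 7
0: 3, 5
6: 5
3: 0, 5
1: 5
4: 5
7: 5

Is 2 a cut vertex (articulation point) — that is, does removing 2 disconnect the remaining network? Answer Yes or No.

Even without 2, every remaining node can still reach every other (the residual graph is connected), so 2 is not a cut vertex.

No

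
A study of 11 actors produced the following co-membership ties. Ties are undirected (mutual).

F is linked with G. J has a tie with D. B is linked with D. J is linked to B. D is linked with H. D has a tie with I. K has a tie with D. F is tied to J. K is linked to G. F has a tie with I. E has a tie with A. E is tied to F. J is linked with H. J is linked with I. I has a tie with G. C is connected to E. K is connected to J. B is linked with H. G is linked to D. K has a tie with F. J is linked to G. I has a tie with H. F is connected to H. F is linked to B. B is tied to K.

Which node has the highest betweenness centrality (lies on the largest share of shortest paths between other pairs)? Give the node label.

Unnormalized betweenness of each node: A:0, B:11/12, C:0, D:5/4, E:17, F:89/4, G:11/12, H:11/12, I:11/12, J:23/12, K:11/12.
F has the largest value, 89/4, making it the main broker — the node through which the most shortest paths run.

F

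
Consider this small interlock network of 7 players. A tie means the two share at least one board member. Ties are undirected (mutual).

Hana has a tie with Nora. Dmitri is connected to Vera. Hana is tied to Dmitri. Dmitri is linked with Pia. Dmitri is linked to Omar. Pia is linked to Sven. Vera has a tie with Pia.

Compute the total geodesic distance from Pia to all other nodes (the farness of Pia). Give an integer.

10

Distances from Pia: Dmitri:1, Hana:2, Nora:3, Omar:2, Sven:1, Vera:1.
Sum = 1 + 2 + 3 + 2 + 1 + 1 = 10.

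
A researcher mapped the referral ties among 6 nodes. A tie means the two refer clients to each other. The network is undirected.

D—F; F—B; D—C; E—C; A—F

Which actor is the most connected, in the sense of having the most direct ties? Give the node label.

F

Degrees — A:1, B:1, C:2, D:2, E:1, F:3.
The maximum is 3, attained only by F.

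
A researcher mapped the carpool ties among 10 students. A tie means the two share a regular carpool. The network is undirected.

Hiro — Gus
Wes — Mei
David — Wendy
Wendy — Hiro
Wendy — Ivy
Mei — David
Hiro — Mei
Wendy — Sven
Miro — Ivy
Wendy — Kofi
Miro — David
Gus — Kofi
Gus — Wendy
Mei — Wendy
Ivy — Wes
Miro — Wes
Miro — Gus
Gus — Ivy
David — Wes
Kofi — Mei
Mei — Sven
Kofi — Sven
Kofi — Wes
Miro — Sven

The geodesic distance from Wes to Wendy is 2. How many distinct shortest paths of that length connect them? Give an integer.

The shortest distance is 2. The length-2 paths are: Wes–Kofi–Wendy; Wes–Mei–Wendy; Wes–Ivy–Wendy; Wes–David–Wendy.
That gives 4 distinct shortest paths.

4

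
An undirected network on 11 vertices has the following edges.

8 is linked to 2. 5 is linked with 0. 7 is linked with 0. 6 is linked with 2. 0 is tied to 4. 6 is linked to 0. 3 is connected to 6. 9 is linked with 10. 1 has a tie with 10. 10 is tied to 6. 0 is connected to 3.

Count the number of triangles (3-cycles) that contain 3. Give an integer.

1

3's neighbors: 0 and 6.
Neighbor pairs that are themselves tied: 3–0–6. Each forms one triangle with 3, for 1 in total.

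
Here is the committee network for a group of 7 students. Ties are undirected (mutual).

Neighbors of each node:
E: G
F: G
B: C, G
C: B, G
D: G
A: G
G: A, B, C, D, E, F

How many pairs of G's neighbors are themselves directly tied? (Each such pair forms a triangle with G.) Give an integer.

1

G's neighbors: A, B, C, D, E, and F.
Neighbor pairs that are themselves tied: G–B–C. Each forms one triangle with G, for 1 in total.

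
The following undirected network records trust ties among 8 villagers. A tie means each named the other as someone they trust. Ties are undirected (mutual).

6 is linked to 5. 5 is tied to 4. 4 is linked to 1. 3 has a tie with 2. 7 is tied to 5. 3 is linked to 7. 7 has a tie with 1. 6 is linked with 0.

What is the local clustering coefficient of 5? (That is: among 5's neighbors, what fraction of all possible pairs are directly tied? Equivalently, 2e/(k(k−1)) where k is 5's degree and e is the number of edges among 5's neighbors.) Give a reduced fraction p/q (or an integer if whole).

5's neighbors: 4, 6, and 7 (k = 3).
Possible neighbor pairs: C(3,2) = 3. Edges among them: none → e = 0.
Clustering(5) = 0/3 = 0.

0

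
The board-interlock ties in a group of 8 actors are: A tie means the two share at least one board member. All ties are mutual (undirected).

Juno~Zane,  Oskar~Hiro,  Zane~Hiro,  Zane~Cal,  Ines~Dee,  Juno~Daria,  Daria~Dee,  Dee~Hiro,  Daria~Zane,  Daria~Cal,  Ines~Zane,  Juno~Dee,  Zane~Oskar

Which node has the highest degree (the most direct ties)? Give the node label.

Degrees — Cal:2, Daria:4, Dee:4, Hiro:3, Ines:2, Juno:3, Oskar:2, Zane:6.
The maximum is 6, attained only by Zane.

Zane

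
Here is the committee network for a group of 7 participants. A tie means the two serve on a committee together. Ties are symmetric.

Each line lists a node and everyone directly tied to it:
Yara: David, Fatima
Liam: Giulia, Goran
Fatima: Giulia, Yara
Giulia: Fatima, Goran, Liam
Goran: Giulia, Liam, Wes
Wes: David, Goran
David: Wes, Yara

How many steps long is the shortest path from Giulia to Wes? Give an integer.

2

One shortest route is Giulia – Goran – Wes, which uses 2 edges, and Giulia and Wes are not directly tied, so nothing shorter exists. So d(Giulia,Wes) = 2.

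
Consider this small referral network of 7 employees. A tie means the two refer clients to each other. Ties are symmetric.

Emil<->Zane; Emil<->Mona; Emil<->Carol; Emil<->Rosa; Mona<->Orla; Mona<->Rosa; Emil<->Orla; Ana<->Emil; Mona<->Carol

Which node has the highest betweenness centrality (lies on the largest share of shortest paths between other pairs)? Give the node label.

Unnormalized betweenness of each node: Ana:0, Carol:0, Emil:21/2, Mona:3/2, Orla:0, Rosa:0, Zane:0.
Emil has the largest value, 21/2, making it the main broker — the node through which the most shortest paths run.

Emil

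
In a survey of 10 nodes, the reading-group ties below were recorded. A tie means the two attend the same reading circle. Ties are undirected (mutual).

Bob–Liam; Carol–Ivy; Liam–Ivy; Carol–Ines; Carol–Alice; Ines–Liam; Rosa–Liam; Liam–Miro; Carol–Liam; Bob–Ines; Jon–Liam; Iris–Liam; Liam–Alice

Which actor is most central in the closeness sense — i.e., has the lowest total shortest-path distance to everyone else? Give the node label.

Farness (sum of distances to all others) for each node — Alice:16, Bob:16, Carol:14, Ines:15, Iris:17, Ivy:16, Jon:17, Liam:9, Miro:17, Rosa:17.
The smallest farness is 9, for Liam, so Liam has the highest closeness.

Liam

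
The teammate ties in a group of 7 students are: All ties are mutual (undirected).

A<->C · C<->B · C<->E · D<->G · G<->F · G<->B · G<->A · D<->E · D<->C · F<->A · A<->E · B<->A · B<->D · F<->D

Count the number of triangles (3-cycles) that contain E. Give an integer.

E's neighbors: A, C, and D.
Neighbor pairs that are themselves tied: E–A–C; E–C–D. Each forms one triangle with E, for 2 in total.

2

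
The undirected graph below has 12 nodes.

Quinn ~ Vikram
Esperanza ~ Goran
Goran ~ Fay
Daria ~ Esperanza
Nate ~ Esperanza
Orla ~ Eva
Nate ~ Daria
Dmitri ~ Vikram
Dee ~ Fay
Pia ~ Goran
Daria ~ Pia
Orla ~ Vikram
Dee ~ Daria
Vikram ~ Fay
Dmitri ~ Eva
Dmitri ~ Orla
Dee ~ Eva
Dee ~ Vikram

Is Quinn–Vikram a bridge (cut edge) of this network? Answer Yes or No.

Without the Quinn–Vikram edge there is no alternate route between Quinn and Vikram, so the network disconnects. It is a bridge.

Yes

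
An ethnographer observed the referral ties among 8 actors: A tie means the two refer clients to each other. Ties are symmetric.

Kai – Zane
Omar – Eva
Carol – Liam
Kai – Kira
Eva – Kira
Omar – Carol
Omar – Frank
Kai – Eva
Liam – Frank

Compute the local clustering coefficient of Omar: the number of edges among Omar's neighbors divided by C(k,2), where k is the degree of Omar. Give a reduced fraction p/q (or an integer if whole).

0

Omar's neighbors: Carol, Eva, and Frank (k = 3).
Possible neighbor pairs: C(3,2) = 3. Edges among them: none → e = 0.
Clustering(Omar) = 0/3 = 0.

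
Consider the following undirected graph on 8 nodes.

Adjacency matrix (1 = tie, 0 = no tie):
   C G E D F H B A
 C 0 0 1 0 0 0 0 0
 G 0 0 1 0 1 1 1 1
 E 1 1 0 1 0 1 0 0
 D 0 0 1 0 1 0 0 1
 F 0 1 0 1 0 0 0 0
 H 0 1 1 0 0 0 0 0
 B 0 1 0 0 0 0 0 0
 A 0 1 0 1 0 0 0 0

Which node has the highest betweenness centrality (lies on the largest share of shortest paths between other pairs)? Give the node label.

G

Unnormalized betweenness of each node: A:2/3, B:0, C:0, D:5/2, E:23/3, F:2/3, G:21/2, H:0.
G has the largest value, 21/2, making it the main broker — the node through which the most shortest paths run.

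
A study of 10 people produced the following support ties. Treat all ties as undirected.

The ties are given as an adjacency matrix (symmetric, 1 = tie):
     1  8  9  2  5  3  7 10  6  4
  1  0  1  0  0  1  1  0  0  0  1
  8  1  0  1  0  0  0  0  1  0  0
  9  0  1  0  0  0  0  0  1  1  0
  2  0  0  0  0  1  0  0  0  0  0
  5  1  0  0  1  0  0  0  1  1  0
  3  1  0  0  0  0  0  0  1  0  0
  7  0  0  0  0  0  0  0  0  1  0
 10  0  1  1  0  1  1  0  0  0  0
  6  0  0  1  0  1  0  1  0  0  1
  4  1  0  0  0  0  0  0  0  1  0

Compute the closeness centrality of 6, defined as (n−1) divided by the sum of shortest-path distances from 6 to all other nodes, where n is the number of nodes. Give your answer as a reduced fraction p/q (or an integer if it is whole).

3/5

Distances from 6: 1:2, 2:2, 3:3, 4:1, 5:1, 7:1, 8:2, 9:1, 10:2. Sum = 15.
n = 10, so closeness = 9/15 = 3/5.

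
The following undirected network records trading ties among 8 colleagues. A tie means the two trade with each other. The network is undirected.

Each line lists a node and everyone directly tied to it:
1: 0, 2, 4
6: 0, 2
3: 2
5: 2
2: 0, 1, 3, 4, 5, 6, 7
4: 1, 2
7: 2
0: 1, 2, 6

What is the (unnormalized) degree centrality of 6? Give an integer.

2

6 is directly tied to 0 and 2. That is 2 neighbors, so the degree of 6 is 2.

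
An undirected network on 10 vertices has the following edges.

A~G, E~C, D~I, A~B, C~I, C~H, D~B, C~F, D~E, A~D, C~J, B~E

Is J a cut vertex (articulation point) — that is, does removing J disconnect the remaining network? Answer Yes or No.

Even without J, every remaining node can still reach every other (the residual graph is connected), so J is not a cut vertex.

No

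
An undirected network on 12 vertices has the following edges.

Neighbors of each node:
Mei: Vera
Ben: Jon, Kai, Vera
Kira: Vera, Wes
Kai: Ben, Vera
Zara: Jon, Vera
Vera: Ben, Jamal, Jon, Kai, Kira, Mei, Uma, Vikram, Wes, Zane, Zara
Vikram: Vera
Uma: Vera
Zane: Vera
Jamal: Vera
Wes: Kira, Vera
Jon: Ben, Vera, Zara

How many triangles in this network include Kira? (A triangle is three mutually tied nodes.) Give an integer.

1

Kira's neighbors: Vera and Wes.
Neighbor pairs that are themselves tied: Kira–Vera–Wes. Each forms one triangle with Kira, for 1 in total.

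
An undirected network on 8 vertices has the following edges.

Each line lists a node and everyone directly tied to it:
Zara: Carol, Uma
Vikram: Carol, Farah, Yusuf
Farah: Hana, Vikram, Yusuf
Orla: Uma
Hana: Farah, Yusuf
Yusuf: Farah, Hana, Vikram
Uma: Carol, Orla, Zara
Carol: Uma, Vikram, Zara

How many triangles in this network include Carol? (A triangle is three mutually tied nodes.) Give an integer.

Carol's neighbors: Uma, Vikram, and Zara.
Neighbor pairs that are themselves tied: Carol–Uma–Zara. Each forms one triangle with Carol, for 1 in total.

1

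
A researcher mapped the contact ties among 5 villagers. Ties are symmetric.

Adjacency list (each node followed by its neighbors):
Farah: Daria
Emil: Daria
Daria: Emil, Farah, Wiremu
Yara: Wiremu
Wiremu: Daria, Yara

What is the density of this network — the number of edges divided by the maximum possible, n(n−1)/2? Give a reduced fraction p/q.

2/5

There are 4 edges and 5 nodes, so the maximum possible is C(5,2) = 10.
Density = 4/10 = 2/5.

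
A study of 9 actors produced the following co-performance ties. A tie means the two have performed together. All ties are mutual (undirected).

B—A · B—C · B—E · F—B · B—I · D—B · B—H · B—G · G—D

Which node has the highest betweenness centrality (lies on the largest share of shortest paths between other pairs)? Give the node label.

Unnormalized betweenness of each node: A:0, B:27, C:0, D:0, E:0, F:0, G:0, H:0, I:0.
B has the largest value, 27, making it the main broker — the node through which the most shortest paths run.

B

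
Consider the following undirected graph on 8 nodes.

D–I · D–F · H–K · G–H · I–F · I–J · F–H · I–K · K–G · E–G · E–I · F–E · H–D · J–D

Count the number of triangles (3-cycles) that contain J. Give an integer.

1

J's neighbors: D and I.
Neighbor pairs that are themselves tied: J–D–I. Each forms one triangle with J, for 1 in total.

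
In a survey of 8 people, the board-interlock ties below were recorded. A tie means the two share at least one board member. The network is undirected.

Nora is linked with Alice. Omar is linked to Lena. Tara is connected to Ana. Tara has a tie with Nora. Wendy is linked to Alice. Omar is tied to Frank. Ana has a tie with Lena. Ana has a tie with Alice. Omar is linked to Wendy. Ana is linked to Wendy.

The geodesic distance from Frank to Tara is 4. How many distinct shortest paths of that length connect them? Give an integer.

The shortest distance is 4. The length-4 paths are: Frank–Omar–Wendy–Ana–Tara; Frank–Omar–Lena–Ana–Tara.
That gives 2 distinct shortest paths.

2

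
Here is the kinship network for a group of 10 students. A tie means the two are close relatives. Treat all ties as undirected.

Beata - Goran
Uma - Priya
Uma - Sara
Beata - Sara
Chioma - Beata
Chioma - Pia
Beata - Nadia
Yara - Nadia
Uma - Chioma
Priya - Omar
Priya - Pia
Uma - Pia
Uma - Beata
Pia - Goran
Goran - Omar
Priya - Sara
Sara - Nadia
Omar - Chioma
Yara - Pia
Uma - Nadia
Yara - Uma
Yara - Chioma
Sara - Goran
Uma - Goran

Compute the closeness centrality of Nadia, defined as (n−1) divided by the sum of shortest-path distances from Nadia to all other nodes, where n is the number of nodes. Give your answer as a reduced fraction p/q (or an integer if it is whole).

Distances from Nadia: Beata:1, Chioma:2, Goran:2, Omar:3, Pia:2, Priya:2, Sara:1, Uma:1, Yara:1. Sum = 15.
n = 10, so closeness = 9/15 = 3/5.

3/5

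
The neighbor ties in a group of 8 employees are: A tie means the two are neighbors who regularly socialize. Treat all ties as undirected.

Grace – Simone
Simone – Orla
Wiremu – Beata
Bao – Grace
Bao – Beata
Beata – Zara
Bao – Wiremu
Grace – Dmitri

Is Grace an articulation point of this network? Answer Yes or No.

Yes

Removing Grace leaves {Orla and Simone} with no path to {Bao, Beata, Wiremu, and Zara}, so the network splits into 3 components. Grace is a cut vertex.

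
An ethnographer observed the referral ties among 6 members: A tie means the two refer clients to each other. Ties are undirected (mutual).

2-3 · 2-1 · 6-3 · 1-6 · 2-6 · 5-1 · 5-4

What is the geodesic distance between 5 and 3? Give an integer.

One shortest route is 5 – 1 – 6 – 3, which uses 3 edges, and at distance 2 from 5 we only reach {2, 6}, which does not include 3. So d(5,3) = 3.

3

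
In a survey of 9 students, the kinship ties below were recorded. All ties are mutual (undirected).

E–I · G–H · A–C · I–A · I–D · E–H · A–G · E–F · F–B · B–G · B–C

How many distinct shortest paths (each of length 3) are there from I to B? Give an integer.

3

The shortest distance is 3. The length-3 paths are: I–A–G–B; I–A–C–B; I–E–F–B.
That gives 3 distinct shortest paths.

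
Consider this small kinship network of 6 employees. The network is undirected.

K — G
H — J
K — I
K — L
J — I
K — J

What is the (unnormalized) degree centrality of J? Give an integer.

J is directly tied to H, I, and K. That is 3 neighbors, so the degree of J is 3.

3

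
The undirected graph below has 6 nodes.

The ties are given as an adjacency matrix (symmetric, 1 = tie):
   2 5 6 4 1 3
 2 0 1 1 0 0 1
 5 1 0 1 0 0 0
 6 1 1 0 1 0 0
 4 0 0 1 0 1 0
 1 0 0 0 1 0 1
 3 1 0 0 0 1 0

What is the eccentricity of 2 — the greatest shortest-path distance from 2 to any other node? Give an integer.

2

Distances from 2: 1:2, 3:1, 4:2, 5:1, 6:1.
The largest is 2 (to 4 and 1), so the eccentricity of 2 is 2.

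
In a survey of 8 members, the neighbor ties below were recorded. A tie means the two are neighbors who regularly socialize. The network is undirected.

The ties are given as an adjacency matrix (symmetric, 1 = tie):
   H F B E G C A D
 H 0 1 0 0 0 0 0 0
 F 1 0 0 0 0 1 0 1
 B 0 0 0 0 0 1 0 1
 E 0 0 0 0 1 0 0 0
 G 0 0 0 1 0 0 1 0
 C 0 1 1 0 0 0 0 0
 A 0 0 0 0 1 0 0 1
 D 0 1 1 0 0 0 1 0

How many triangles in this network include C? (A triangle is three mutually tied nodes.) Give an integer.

C's neighbors are B and F, but none of them are tied to each other, so no triangle contains C.

0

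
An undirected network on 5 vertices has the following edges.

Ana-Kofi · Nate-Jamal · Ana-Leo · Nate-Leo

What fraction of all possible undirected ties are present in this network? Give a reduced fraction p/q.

2/5

There are 4 edges and 5 nodes, so the maximum possible is C(5,2) = 10.
Density = 4/10 = 2/5.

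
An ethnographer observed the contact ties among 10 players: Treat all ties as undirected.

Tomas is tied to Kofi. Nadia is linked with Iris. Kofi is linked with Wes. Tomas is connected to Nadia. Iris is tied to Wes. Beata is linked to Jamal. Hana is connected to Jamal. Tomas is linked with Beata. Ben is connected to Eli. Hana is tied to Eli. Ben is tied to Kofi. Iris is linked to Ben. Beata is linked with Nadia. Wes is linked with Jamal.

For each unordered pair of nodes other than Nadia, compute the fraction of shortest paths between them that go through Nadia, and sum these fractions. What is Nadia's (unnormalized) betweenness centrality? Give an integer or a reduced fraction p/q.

5/2

Pairs whose geodesics pass through Nadia — Ben–Beata: 1/2; Tomas–Iris: 1; Beata–Iris: 1.
All other pairs contribute 0.
Summing the contributions gives betweenness(Nadia) = 5/2.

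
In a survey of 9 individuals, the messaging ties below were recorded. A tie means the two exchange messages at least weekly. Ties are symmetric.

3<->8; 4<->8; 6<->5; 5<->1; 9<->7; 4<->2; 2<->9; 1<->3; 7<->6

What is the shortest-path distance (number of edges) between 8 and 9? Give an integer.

3

One shortest route is 8 – 4 – 2 – 9, which uses 3 edges, and at distance 2 from 8 we only reach {1, 2}, which does not include 9. So d(8,9) = 3.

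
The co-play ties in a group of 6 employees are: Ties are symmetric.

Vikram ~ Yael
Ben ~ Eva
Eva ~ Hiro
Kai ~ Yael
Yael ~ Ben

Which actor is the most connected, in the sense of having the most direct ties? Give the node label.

Yael

Degrees — Ben:2, Eva:2, Hiro:1, Kai:1, Vikram:1, Yael:3.
The maximum is 3, attained only by Yael.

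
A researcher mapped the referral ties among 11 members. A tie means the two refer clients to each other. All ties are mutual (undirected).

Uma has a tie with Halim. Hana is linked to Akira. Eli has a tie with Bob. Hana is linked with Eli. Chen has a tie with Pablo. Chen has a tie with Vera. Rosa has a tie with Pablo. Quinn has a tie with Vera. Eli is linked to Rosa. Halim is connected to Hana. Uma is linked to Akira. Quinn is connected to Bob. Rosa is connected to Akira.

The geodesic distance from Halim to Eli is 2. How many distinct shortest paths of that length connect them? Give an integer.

The shortest distance is 2, and the only length-2 path is Halim–Hana–Eli. So there is exactly 1 shortest path.

1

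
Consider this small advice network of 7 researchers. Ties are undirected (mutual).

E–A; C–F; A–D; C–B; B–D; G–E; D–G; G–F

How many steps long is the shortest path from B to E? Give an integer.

One shortest route is B – D – G – E, which uses 3 edges, and at distance 2 from B we only reach {A, F, G}, which does not include E. So d(B,E) = 3.

3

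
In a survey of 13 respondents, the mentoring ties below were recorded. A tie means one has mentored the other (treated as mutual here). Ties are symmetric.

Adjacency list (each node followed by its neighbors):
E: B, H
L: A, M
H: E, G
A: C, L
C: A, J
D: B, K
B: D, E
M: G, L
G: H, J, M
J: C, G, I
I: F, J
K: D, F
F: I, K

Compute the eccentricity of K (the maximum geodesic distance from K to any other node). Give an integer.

6

Distances from K: A:5, B:2, C:4, D:1, E:3, F:1, G:4, H:4, I:2, J:3, L:6, M:5.
The largest is 6 (to L), so the eccentricity of K is 6.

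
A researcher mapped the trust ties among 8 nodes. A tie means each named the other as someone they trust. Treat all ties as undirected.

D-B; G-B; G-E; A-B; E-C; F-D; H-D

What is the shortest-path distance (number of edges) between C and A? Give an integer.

One shortest route is C – E – G – B – A, which uses 4 edges, and at distance 3 from C we only reach {B}, which does not include A. So d(C,A) = 4.

4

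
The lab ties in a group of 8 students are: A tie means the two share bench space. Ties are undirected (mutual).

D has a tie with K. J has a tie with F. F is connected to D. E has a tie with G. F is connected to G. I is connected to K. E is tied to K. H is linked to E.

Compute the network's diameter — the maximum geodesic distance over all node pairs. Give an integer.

Eccentricity of each node (its greatest distance to any other): D:3, E:3, F:3, G:3, H:4, I:4, J:4, K:3.
The maximum eccentricity is 4, realized for instance by the pair H–J via H – E – G – F – J. So the diameter is 4.

4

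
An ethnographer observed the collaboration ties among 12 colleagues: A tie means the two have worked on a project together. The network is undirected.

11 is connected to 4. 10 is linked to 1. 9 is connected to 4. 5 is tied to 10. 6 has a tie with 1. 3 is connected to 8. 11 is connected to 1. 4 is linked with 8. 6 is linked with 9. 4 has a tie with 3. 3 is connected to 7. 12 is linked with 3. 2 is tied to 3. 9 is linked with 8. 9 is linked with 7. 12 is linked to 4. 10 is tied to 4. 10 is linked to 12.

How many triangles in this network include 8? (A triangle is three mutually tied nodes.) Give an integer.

2

8's neighbors: 3, 4, and 9.
Neighbor pairs that are themselves tied: 8–3–4; 8–4–9. Each forms one triangle with 8, for 2 in total.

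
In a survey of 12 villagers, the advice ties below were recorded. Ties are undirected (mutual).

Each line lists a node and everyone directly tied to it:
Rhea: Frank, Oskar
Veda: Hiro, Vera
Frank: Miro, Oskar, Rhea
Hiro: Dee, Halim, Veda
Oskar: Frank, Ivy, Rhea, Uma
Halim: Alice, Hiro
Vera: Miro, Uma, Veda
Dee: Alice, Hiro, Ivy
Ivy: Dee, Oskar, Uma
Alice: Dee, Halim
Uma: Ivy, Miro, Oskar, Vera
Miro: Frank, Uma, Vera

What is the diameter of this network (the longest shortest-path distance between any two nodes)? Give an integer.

Eccentricity of each node (its greatest distance to any other): Alice:4, Dee:3, Frank:5, Halim:5, Hiro:4, Ivy:3, Miro:4, Oskar:4, Rhea:5, Uma:4, Veda:4, Vera:4.
The maximum eccentricity is 5, realized for instance by the pair Rhea–Halim via Rhea – Oskar – Ivy – Dee – Hiro – Halim. So the diameter is 5.

5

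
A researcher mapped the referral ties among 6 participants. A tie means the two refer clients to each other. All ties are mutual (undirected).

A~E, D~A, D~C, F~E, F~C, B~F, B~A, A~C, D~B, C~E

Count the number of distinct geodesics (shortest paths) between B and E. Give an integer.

2

The shortest distance is 2. The length-2 paths are: B–A–E; B–F–E.
That gives 2 distinct shortest paths.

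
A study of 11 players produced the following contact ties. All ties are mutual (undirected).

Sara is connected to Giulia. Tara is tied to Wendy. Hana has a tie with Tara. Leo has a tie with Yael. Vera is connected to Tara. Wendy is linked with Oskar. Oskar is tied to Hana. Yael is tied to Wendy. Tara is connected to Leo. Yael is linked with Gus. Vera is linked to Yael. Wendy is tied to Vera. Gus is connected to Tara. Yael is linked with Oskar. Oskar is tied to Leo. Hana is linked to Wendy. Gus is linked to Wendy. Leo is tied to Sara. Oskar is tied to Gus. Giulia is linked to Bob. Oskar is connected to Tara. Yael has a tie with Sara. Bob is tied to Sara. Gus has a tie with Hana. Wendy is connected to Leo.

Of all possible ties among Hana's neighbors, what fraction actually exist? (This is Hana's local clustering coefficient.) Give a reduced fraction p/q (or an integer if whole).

Hana's neighbors: Gus, Oskar, Tara, and Wendy (k = 4).
Possible neighbor pairs: C(4,2) = 6. Edges among them: Gus–Oskar, Gus–Tara, Gus–Wendy, Oskar–Tara, Oskar–Wendy, Tara–Wendy → e = 6.
Clustering(Hana) = 6/6 = 1.

1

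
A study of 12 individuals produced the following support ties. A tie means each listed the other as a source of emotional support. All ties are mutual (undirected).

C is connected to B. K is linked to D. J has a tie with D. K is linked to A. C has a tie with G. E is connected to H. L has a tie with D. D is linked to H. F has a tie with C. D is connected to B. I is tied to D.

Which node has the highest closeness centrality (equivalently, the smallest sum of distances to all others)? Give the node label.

D

Farness (sum of distances to all others) for each node — A:36, B:22, C:28, D:18, E:36, F:38, G:38, H:26, I:28, J:28, K:26, L:28.
The smallest farness is 18, for D, so D has the highest closeness.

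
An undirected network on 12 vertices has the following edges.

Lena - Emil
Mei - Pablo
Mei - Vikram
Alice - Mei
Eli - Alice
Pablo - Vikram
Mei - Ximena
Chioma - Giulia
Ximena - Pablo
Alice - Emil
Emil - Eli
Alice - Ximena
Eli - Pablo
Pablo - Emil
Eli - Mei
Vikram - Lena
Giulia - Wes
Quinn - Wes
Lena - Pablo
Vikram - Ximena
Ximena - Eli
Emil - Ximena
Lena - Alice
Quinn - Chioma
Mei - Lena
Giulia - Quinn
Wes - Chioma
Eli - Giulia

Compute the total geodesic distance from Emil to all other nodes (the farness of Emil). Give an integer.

20

Distances from Emil: Alice:1, Chioma:3, Eli:1, Giulia:2, Lena:1, Mei:2, Pablo:1, Quinn:3, Vikram:2, Wes:3, Ximena:1.
Sum = 1 + 3 + 1 + 2 + 1 + 2 + 1 + 3 + 2 + 3 + 1 = 20.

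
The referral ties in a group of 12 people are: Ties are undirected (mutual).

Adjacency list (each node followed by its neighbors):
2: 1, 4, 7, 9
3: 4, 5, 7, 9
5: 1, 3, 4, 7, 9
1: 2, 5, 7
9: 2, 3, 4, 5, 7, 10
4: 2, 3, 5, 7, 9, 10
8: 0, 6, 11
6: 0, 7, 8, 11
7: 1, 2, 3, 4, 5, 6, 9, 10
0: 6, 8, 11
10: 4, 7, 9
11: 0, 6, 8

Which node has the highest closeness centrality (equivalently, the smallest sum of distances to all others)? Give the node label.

7

Farness (sum of distances to all others) for each node — 0:26, 1:22, 2:21, 3:21, 4:19, 5:20, 6:18, 7:14, 8:26, 9:19, 10:22, 11:26.
The smallest farness is 14, for 7, so 7 has the highest closeness.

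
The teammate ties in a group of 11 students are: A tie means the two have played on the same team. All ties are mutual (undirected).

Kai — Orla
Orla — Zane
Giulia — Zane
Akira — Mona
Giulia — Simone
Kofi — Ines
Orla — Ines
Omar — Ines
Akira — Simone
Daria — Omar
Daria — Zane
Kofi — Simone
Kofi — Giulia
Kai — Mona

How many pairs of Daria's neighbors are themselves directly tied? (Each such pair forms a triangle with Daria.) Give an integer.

0

Daria's neighbors are Omar and Zane, but none of them are tied to each other, so no triangle contains Daria.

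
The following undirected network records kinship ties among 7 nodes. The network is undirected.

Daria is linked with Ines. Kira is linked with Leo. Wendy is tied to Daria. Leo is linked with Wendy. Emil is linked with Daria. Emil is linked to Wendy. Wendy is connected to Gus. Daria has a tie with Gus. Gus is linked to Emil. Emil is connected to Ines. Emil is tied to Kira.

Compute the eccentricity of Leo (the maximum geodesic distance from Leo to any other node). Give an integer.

Distances from Leo: Daria:2, Emil:2, Gus:2, Ines:3, Kira:1, Wendy:1.
The largest is 3 (to Ines), so the eccentricity of Leo is 3.

3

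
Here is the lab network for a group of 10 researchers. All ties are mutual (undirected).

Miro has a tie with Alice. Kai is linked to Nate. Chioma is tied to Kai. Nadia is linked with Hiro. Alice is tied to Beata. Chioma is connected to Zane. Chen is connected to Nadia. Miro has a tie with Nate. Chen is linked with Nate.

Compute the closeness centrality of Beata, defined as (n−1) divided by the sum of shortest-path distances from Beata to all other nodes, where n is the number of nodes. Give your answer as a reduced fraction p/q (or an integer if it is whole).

Distances from Beata: Alice:1, Chen:4, Chioma:5, Hiro:6, Kai:4, Miro:2, Nadia:5, Nate:3, Zane:6. Sum = 36.
n = 10, so closeness = 9/36 = 1/4.

1/4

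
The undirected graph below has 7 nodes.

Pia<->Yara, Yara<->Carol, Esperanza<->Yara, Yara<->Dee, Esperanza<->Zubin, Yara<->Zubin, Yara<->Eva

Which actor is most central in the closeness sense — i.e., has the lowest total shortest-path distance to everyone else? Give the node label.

Farness (sum of distances to all others) for each node — Carol:11, Dee:11, Esperanza:10, Eva:11, Pia:11, Yara:6, Zubin:10.
The smallest farness is 6, for Yara, so Yara has the highest closeness.

Yara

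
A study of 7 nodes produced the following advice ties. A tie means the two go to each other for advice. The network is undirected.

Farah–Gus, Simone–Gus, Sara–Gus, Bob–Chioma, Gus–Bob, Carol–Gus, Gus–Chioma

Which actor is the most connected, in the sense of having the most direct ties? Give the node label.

Degrees — Bob:2, Carol:1, Chioma:2, Farah:1, Gus:6, Sara:1, Simone:1.
The maximum is 6, attained only by Gus.

Gus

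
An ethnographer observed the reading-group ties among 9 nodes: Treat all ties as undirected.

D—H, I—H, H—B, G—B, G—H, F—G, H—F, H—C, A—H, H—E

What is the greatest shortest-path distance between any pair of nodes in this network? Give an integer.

2

Eccentricity of each node (its greatest distance to any other): A:2, B:2, C:2, D:2, E:2, F:2, G:2, H:1, I:2.
The maximum eccentricity is 2, realized for instance by the pair C–D via C – H – D. So the diameter is 2.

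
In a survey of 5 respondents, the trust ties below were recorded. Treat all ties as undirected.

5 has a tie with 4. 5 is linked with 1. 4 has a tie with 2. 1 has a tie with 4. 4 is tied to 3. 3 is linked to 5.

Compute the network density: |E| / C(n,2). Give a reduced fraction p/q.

There are 6 edges and 5 nodes, so the maximum possible is C(5,2) = 10.
Density = 6/10 = 3/5.

3/5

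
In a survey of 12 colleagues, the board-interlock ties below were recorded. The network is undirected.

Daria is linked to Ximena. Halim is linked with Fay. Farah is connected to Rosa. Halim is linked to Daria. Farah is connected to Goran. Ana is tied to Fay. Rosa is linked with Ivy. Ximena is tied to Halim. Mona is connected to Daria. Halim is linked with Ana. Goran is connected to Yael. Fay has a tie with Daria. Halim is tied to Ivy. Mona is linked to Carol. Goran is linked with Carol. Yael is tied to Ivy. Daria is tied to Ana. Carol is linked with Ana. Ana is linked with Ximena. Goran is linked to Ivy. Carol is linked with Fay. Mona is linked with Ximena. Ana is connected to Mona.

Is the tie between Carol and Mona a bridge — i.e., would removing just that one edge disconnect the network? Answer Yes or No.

No

Even without that edge, Carol still reaches Mona via Carol – Ana – Mona, so the network stays connected. Not a bridge.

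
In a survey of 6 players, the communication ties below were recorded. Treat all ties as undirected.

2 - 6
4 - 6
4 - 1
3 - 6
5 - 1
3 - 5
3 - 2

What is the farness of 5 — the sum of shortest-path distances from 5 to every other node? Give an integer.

8

Distances from 5: 1:1, 2:2, 3:1, 4:2, 6:2.
Sum = 1 + 2 + 1 + 2 + 2 = 8.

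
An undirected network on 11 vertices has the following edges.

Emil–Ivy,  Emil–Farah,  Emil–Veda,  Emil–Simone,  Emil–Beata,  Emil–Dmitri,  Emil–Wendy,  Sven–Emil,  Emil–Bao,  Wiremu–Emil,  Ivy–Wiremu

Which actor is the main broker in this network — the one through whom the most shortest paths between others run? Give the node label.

Unnormalized betweenness of each node: Bao:0, Beata:0, Dmitri:0, Emil:44, Farah:0, Ivy:0, Simone:0, Sven:0, Veda:0, Wendy:0, Wiremu:0.
Emil has the largest value, 44, making it the main broker — the node through which the most shortest paths run.

Emil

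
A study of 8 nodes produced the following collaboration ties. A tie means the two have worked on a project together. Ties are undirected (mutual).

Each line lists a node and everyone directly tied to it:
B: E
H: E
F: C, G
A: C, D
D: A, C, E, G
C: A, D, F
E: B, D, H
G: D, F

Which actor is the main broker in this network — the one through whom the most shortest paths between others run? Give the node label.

D

Unnormalized betweenness of each node: A:0, B:0, C:3, D:27/2, E:11, F:1/2, G:2, H:0.
D has the largest value, 27/2, making it the main broker — the node through which the most shortest paths run.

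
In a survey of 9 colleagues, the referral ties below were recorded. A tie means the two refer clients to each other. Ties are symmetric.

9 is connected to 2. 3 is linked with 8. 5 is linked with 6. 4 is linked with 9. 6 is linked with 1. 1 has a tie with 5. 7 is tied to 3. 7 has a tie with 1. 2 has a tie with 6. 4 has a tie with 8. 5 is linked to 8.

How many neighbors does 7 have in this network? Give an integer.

2

7 is directly tied to 1 and 3. That is 2 neighbors, so the degree of 7 is 2.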